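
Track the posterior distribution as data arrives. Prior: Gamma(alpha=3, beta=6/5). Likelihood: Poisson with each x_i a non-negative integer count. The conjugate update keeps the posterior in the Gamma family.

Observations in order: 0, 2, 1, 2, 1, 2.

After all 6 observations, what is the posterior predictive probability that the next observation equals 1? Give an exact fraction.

obs 1: x=0 → posterior Gamma(3, 11/5)
obs 2: x=2 → posterior Gamma(5, 16/5)
obs 3: x=1 → posterior Gamma(6, 21/5)
obs 4: x=2 → posterior Gamma(8, 26/5)
obs 5: x=1 → posterior Gamma(9, 31/5)
obs 6: x=2 → posterior Gamma(11, 36/5)

7239193711324692480/22563490300366186081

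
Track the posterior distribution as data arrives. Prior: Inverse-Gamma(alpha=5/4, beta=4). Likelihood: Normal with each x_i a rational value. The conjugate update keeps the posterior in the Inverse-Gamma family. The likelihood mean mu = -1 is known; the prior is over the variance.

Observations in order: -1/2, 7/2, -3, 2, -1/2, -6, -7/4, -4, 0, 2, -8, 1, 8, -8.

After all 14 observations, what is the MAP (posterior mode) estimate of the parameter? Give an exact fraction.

4309/296

obs 1: x=-1/2 → posterior Inverse-Gamma(7/4, 33/8)
obs 2: x=7/2 → posterior Inverse-Gamma(9/4, 57/4)
obs 3: x=-3 → posterior Inverse-Gamma(11/4, 65/4)
obs 4: x=2 → posterior Inverse-Gamma(13/4, 83/4)
obs 5: x=-1/2 → posterior Inverse-Gamma(15/4, 167/8)
obs 6: x=-6 → posterior Inverse-Gamma(17/4, 267/8)
obs 7: x=-7/4 → posterior Inverse-Gamma(19/4, 1077/32)
obs 8: x=-4 → posterior Inverse-Gamma(21/4, 1221/32)
obs 9: x=0 → posterior Inverse-Gamma(23/4, 1237/32)
obs 10: x=2 → posterior Inverse-Gamma(25/4, 1381/32)
obs 11: x=-8 → posterior Inverse-Gamma(27/4, 2165/32)
obs 12: x=1 → posterior Inverse-Gamma(29/4, 2229/32)
obs 13: x=8 → posterior Inverse-Gamma(31/4, 3525/32)
obs 14: x=-8 → posterior Inverse-Gamma(33/4, 4309/32)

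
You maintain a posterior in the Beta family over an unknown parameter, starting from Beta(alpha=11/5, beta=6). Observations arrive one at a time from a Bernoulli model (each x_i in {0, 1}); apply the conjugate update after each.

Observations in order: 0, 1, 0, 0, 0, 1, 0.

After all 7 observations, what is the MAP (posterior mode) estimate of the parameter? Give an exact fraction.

8/33

obs 1: x=0 → posterior Beta(11/5, 7)
obs 2: x=1 → posterior Beta(16/5, 7)
obs 3: x=0 → posterior Beta(16/5, 8)
obs 4: x=0 → posterior Beta(16/5, 9)
obs 5: x=0 → posterior Beta(16/5, 10)
obs 6: x=1 → posterior Beta(21/5, 10)
obs 7: x=0 → posterior Beta(21/5, 11)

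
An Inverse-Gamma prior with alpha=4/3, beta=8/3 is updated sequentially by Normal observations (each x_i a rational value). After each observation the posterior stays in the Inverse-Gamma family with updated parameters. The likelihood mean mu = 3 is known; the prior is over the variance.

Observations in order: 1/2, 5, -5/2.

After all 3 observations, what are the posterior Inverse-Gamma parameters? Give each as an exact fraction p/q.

obs 1: x=1/2 → posterior Inverse-Gamma(11/6, 139/24)
obs 2: x=5 → posterior Inverse-Gamma(7/3, 187/24)
obs 3: x=-5/2 → posterior Inverse-Gamma(17/6, 275/12)

alpha=17/6, beta=275/12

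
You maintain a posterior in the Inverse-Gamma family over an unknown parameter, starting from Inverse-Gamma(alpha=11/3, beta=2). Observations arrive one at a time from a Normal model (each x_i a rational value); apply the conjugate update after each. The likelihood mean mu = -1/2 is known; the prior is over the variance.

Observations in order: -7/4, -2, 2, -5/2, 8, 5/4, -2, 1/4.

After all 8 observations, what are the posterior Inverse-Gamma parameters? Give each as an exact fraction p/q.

alpha=23/3, beta=1539/32

obs 1: x=-7/4 → posterior Inverse-Gamma(25/6, 89/32)
obs 2: x=-2 → posterior Inverse-Gamma(14/3, 125/32)
obs 3: x=2 → posterior Inverse-Gamma(31/6, 225/32)
obs 4: x=-5/2 → posterior Inverse-Gamma(17/3, 289/32)
obs 5: x=8 → posterior Inverse-Gamma(37/6, 1445/32)
obs 6: x=5/4 → posterior Inverse-Gamma(20/3, 747/16)
obs 7: x=-2 → posterior Inverse-Gamma(43/6, 765/16)
obs 8: x=1/4 → posterior Inverse-Gamma(23/3, 1539/32)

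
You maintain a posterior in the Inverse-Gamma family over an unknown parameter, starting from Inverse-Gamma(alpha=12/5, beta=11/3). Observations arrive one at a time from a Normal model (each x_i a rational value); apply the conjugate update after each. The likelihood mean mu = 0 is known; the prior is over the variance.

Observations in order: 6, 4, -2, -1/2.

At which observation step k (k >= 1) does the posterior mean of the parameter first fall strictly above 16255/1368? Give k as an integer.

obs 1: x=6 → posterior Inverse-Gamma(29/10, 65/3)
obs 2: x=4 → posterior Inverse-Gamma(17/5, 89/3)
obs 3: x=-2 → posterior Inverse-Gamma(39/10, 95/3)
obs 4: x=-1/2 → posterior Inverse-Gamma(22/5, 763/24)

k = 2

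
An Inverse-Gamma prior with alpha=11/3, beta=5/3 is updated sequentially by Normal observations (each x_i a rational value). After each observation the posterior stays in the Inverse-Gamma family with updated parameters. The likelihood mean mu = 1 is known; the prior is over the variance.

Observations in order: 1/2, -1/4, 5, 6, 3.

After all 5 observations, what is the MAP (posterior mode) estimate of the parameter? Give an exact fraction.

obs 1: x=1/2 → posterior Inverse-Gamma(25/6, 43/24)
obs 2: x=-1/4 → posterior Inverse-Gamma(14/3, 247/96)
obs 3: x=5 → posterior Inverse-Gamma(31/6, 1015/96)
obs 4: x=6 → posterior Inverse-Gamma(17/3, 2215/96)
obs 5: x=3 → posterior Inverse-Gamma(37/6, 2407/96)

2407/688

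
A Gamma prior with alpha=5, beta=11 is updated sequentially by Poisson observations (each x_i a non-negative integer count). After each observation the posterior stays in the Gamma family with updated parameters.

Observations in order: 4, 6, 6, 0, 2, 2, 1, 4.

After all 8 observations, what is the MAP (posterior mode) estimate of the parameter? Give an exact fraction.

obs 1: x=4 → posterior Gamma(9, 12)
obs 2: x=6 → posterior Gamma(15, 13)
obs 3: x=6 → posterior Gamma(21, 14)
obs 4: x=0 → posterior Gamma(21, 15)
obs 5: x=2 → posterior Gamma(23, 16)
obs 6: x=2 → posterior Gamma(25, 17)
obs 7: x=1 → posterior Gamma(26, 18)
obs 8: x=4 → posterior Gamma(30, 19)

29/19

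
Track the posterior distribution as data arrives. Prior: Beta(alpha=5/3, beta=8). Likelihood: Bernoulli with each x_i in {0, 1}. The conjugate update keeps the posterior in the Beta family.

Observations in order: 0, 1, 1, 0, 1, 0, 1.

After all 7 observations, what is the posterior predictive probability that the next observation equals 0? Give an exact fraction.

obs 1: x=0 → posterior Beta(5/3, 9)
obs 2: x=1 → posterior Beta(8/3, 9)
obs 3: x=1 → posterior Beta(11/3, 9)
obs 4: x=0 → posterior Beta(11/3, 10)
obs 5: x=1 → posterior Beta(14/3, 10)
obs 6: x=0 → posterior Beta(14/3, 11)
obs 7: x=1 → posterior Beta(17/3, 11)

33/50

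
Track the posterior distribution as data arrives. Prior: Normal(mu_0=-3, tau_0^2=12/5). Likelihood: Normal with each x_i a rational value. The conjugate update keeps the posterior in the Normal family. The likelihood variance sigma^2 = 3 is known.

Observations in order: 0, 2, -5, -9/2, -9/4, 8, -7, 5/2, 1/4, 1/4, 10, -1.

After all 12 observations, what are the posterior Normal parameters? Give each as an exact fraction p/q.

obs 1: x=0 → posterior Normal(-5/3, 4/3)
obs 2: x=2 → posterior Normal(-7/13, 12/13)
obs 3: x=-5 → posterior Normal(-27/17, 12/17)
obs 4: x=-9/2 → posterior Normal(-15/7, 4/7)
obs 5: x=-9/4 → posterior Normal(-54/25, 12/25)
obs 6: x=8 → posterior Normal(-22/29, 12/29)
obs 7: x=-7 → posterior Normal(-50/33, 4/11)
obs 8: x=5/2 → posterior Normal(-40/37, 12/37)
obs 9: x=1/4 → posterior Normal(-39/41, 12/41)
obs 10: x=1/4 → posterior Normal(-38/45, 4/15)
obs 11: x=10 → posterior Normal(2/49, 12/49)
obs 12: x=-1 → posterior Normal(-2/53, 12/53)

mu_0=-2/53, tau_0^2=12/53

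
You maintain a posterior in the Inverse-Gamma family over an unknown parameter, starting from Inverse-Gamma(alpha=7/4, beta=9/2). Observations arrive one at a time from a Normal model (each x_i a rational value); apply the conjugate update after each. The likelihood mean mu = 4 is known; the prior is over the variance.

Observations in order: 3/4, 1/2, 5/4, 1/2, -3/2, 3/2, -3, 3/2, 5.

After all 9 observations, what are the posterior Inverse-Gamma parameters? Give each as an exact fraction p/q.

obs 1: x=3/4 → posterior Inverse-Gamma(9/4, 313/32)
obs 2: x=1/2 → posterior Inverse-Gamma(11/4, 509/32)
obs 3: x=5/4 → posterior Inverse-Gamma(13/4, 315/16)
obs 4: x=1/2 → posterior Inverse-Gamma(15/4, 413/16)
obs 5: x=-3/2 → posterior Inverse-Gamma(17/4, 655/16)
obs 6: x=3/2 → posterior Inverse-Gamma(19/4, 705/16)
obs 7: x=-3 → posterior Inverse-Gamma(21/4, 1097/16)
obs 8: x=3/2 → posterior Inverse-Gamma(23/4, 1147/16)
obs 9: x=5 → posterior Inverse-Gamma(25/4, 1155/16)

alpha=25/4, beta=1155/16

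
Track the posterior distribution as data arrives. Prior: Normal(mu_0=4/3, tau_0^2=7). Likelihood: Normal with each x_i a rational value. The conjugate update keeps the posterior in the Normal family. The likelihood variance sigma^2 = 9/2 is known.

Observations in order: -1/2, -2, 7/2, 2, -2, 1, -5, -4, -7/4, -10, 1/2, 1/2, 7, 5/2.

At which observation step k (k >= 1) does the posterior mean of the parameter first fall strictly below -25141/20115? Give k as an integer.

obs 1: x=-1/2 → posterior Normal(5/23, 63/23)
obs 2: x=-2 → posterior Normal(-23/37, 63/37)
obs 3: x=7/2 → posterior Normal(26/51, 21/17)
obs 4: x=2 → posterior Normal(54/65, 63/65)
obs 5: x=-2 → posterior Normal(26/79, 63/79)
obs 6: x=1 → posterior Normal(40/93, 21/31)
obs 7: x=-5 → posterior Normal(-30/107, 63/107)
obs 8: x=-4 → posterior Normal(-86/121, 63/121)
obs 9: x=-7/4 → posterior Normal(-221/270, 7/15)
obs 10: x=-10 → posterior Normal(-501/298, 63/149)
obs 11: x=1/2 → posterior Normal(-487/326, 63/163)
obs 12: x=1/2 → posterior Normal(-473/354, 21/59)
obs 13: x=7 → posterior Normal(-277/382, 63/191)
obs 14: x=5/2 → posterior Normal(-207/410, 63/205)

k = 10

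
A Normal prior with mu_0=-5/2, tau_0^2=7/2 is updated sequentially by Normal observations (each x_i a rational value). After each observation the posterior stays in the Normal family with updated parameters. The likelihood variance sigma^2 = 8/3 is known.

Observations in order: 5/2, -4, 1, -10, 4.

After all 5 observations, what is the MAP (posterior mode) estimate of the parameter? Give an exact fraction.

obs 1: x=5/2 → posterior Normal(25/74, 56/37)
obs 2: x=-4 → posterior Normal(-143/116, 28/29)
obs 3: x=1 → posterior Normal(-101/158, 56/79)
obs 4: x=-10 → posterior Normal(-521/200, 14/25)
obs 5: x=4 → posterior Normal(-353/242, 56/121)

-353/242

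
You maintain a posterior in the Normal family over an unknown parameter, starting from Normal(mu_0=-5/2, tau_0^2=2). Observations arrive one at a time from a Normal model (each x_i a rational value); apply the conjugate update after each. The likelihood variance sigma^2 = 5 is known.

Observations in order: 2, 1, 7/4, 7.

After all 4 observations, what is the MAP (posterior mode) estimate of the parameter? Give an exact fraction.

obs 1: x=2 → posterior Normal(-17/14, 10/7)
obs 2: x=1 → posterior Normal(-13/18, 10/9)
obs 3: x=7/4 → posterior Normal(-3/11, 10/11)
obs 4: x=7 → posterior Normal(11/13, 10/13)

11/13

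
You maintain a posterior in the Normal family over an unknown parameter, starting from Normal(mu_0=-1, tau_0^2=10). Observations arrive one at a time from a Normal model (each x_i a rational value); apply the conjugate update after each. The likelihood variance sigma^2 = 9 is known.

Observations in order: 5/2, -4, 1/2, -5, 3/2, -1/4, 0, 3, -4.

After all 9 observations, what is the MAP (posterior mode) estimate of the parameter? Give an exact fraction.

obs 1: x=5/2 → posterior Normal(16/19, 90/19)
obs 2: x=-4 → posterior Normal(-24/29, 90/29)
obs 3: x=1/2 → posterior Normal(-19/39, 30/13)
obs 4: x=-5 → posterior Normal(-69/49, 90/49)
obs 5: x=3/2 → posterior Normal(-54/59, 90/59)
obs 6: x=-1/4 → posterior Normal(-113/138, 30/23)
obs 7: x=0 → posterior Normal(-113/158, 90/79)
obs 8: x=3 → posterior Normal(-53/178, 90/89)
obs 9: x=-4 → posterior Normal(-133/198, 10/11)

-133/198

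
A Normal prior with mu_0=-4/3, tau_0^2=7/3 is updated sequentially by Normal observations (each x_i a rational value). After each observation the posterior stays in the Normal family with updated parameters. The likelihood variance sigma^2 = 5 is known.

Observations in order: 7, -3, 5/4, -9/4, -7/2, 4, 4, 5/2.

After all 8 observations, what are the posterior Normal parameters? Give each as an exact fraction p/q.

obs 1: x=7 → posterior Normal(29/22, 35/22)
obs 2: x=-3 → posterior Normal(8/29, 35/29)
obs 3: x=5/4 → posterior Normal(67/144, 35/36)
obs 4: x=-9/4 → posterior Normal(1/43, 35/43)
obs 5: x=-7/2 → posterior Normal(-47/100, 7/10)
obs 6: x=4 → posterior Normal(3/38, 35/57)
obs 7: x=4 → posterior Normal(65/128, 35/64)
obs 8: x=5/2 → posterior Normal(50/71, 35/71)

mu_0=50/71, tau_0^2=35/71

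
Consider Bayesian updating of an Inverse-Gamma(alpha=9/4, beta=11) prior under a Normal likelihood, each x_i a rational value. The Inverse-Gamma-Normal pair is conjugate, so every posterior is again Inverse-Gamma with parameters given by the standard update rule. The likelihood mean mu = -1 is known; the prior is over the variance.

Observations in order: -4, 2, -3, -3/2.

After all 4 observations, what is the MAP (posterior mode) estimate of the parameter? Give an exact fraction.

59/14

obs 1: x=-4 → posterior Inverse-Gamma(11/4, 31/2)
obs 2: x=2 → posterior Inverse-Gamma(13/4, 20)
obs 3: x=-3 → posterior Inverse-Gamma(15/4, 22)
obs 4: x=-3/2 → posterior Inverse-Gamma(17/4, 177/8)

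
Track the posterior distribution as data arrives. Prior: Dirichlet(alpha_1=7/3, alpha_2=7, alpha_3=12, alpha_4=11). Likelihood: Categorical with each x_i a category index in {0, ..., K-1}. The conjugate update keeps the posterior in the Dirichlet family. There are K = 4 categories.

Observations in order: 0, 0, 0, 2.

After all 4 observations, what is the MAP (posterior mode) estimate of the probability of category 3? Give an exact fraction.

30/97

obs 1: x=0 → posterior Dirichlet(10/3, 7, 12, 11)
obs 2: x=0 → posterior Dirichlet(13/3, 7, 12, 11)
obs 3: x=0 → posterior Dirichlet(16/3, 7, 12, 11)
obs 4: x=2 → posterior Dirichlet(16/3, 7, 13, 11)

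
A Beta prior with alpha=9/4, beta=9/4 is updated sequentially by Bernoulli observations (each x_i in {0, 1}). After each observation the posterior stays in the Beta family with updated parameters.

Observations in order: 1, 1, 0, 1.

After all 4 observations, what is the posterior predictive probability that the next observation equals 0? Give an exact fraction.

obs 1: x=1 → posterior Beta(13/4, 9/4)
obs 2: x=1 → posterior Beta(17/4, 9/4)
obs 3: x=0 → posterior Beta(17/4, 13/4)
obs 4: x=1 → posterior Beta(21/4, 13/4)

13/34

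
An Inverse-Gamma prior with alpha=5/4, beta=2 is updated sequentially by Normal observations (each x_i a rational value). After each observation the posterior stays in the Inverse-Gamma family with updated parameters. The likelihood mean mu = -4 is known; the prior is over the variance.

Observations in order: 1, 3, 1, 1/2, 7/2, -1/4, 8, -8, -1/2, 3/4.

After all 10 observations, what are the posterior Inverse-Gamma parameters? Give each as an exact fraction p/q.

obs 1: x=1 → posterior Inverse-Gamma(7/4, 29/2)
obs 2: x=3 → posterior Inverse-Gamma(9/4, 39)
obs 3: x=1 → posterior Inverse-Gamma(11/4, 103/2)
obs 4: x=1/2 → posterior Inverse-Gamma(13/4, 493/8)
obs 5: x=7/2 → posterior Inverse-Gamma(15/4, 359/4)
obs 6: x=-1/4 → posterior Inverse-Gamma(17/4, 3097/32)
obs 7: x=8 → posterior Inverse-Gamma(19/4, 5401/32)
obs 8: x=-8 → posterior Inverse-Gamma(21/4, 5657/32)
obs 9: x=-1/2 → posterior Inverse-Gamma(23/4, 5853/32)
obs 10: x=3/4 → posterior Inverse-Gamma(25/4, 3107/16)

alpha=25/4, beta=3107/16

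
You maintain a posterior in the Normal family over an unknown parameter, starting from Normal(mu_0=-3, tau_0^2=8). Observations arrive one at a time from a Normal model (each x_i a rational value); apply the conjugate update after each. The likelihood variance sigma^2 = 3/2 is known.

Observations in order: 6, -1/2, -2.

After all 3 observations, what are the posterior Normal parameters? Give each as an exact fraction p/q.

mu_0=47/51, tau_0^2=8/17

obs 1: x=6 → posterior Normal(87/19, 24/19)
obs 2: x=-1/2 → posterior Normal(79/35, 24/35)
obs 3: x=-2 → posterior Normal(47/51, 8/17)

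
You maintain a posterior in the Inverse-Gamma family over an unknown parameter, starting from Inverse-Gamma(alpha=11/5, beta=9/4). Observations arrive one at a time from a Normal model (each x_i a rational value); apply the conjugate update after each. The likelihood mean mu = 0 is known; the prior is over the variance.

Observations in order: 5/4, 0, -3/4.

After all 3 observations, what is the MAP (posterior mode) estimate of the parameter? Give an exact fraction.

265/376

obs 1: x=5/4 → posterior Inverse-Gamma(27/10, 97/32)
obs 2: x=0 → posterior Inverse-Gamma(16/5, 97/32)
obs 3: x=-3/4 → posterior Inverse-Gamma(37/10, 53/16)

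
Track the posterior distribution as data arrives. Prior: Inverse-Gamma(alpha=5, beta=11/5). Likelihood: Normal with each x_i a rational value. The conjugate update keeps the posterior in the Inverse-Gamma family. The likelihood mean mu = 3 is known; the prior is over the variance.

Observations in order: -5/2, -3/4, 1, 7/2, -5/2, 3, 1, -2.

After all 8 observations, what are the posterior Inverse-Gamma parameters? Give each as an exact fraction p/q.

obs 1: x=-5/2 → posterior Inverse-Gamma(11/2, 693/40)
obs 2: x=-3/4 → posterior Inverse-Gamma(6, 3897/160)
obs 3: x=1 → posterior Inverse-Gamma(13/2, 4217/160)
obs 4: x=7/2 → posterior Inverse-Gamma(7, 4237/160)
obs 5: x=-5/2 → posterior Inverse-Gamma(15/2, 6657/160)
obs 6: x=3 → posterior Inverse-Gamma(8, 6657/160)
obs 7: x=1 → posterior Inverse-Gamma(17/2, 6977/160)
obs 8: x=-2 → posterior Inverse-Gamma(9, 8977/160)

alpha=9, beta=8977/160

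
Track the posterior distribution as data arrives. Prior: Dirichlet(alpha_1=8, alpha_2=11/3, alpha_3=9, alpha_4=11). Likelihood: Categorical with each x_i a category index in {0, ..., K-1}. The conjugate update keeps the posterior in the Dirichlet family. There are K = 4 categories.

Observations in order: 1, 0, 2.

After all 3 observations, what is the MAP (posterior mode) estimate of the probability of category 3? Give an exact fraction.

15/46

obs 1: x=1 → posterior Dirichlet(8, 14/3, 9, 11)
obs 2: x=0 → posterior Dirichlet(9, 14/3, 9, 11)
obs 3: x=2 → posterior Dirichlet(9, 14/3, 10, 11)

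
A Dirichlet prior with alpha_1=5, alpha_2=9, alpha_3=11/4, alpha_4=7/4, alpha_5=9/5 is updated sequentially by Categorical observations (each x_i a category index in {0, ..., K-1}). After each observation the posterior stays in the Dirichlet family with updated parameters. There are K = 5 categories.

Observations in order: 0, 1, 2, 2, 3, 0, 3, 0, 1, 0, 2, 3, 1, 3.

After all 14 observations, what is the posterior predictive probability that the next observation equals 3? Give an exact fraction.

obs 1: x=0 → posterior Dirichlet(6, 9, 11/4, 7/4, 9/5)
obs 2: x=1 → posterior Dirichlet(6, 10, 11/4, 7/4, 9/5)
obs 3: x=2 → posterior Dirichlet(6, 10, 15/4, 7/4, 9/5)
obs 4: x=2 → posterior Dirichlet(6, 10, 19/4, 7/4, 9/5)
obs 5: x=3 → posterior Dirichlet(6, 10, 19/4, 11/4, 9/5)
obs 6: x=0 → posterior Dirichlet(7, 10, 19/4, 11/4, 9/5)
obs 7: x=3 → posterior Dirichlet(7, 10, 19/4, 15/4, 9/5)
obs 8: x=0 → posterior Dirichlet(8, 10, 19/4, 15/4, 9/5)
obs 9: x=1 → posterior Dirichlet(8, 11, 19/4, 15/4, 9/5)
obs 10: x=0 → posterior Dirichlet(9, 11, 19/4, 15/4, 9/5)
obs 11: x=2 → posterior Dirichlet(9, 11, 23/4, 15/4, 9/5)
obs 12: x=3 → posterior Dirichlet(9, 11, 23/4, 19/4, 9/5)
obs 13: x=1 → posterior Dirichlet(9, 12, 23/4, 19/4, 9/5)
obs 14: x=3 → posterior Dirichlet(9, 12, 23/4, 23/4, 9/5)

115/686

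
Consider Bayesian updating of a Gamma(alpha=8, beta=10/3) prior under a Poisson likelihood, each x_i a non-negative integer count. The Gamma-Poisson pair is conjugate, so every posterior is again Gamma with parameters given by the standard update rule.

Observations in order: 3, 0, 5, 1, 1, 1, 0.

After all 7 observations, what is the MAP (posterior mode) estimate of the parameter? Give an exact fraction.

obs 1: x=3 → posterior Gamma(11, 13/3)
obs 2: x=0 → posterior Gamma(11, 16/3)
obs 3: x=5 → posterior Gamma(16, 19/3)
obs 4: x=1 → posterior Gamma(17, 22/3)
obs 5: x=1 → posterior Gamma(18, 25/3)
obs 6: x=1 → posterior Gamma(19, 28/3)
obs 7: x=0 → posterior Gamma(19, 31/3)

54/31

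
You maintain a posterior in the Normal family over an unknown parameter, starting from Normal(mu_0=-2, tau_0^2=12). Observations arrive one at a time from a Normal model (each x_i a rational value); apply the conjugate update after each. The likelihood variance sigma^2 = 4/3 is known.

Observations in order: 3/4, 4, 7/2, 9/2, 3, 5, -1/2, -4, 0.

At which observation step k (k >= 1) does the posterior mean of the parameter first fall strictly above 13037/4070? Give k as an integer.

obs 1: x=3/4 → posterior Normal(19/40, 6/5)
obs 2: x=4 → posterior Normal(163/76, 12/19)
obs 3: x=7/2 → posterior Normal(289/112, 3/7)
obs 4: x=9/2 → posterior Normal(451/148, 12/37)
obs 5: x=3 → posterior Normal(559/184, 6/23)
obs 6: x=5 → posterior Normal(739/220, 12/55)
obs 7: x=-1/2 → posterior Normal(721/256, 3/16)
obs 8: x=-4 → posterior Normal(577/292, 12/73)
obs 9: x=0 → posterior Normal(577/328, 6/41)

k = 6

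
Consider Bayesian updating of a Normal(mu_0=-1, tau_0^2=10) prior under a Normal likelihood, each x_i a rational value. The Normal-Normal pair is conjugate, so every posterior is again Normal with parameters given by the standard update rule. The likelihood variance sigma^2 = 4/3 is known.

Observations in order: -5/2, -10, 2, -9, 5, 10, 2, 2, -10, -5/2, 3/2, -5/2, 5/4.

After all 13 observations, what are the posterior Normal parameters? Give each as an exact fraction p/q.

obs 1: x=-5/2 → posterior Normal(-79/34, 20/17)
obs 2: x=-10 → posterior Normal(-379/64, 5/8)
obs 3: x=2 → posterior Normal(-319/94, 20/47)
obs 4: x=-9 → posterior Normal(-19/4, 10/31)
obs 5: x=5 → posterior Normal(-439/154, 20/77)
obs 6: x=10 → posterior Normal(-139/184, 5/23)
obs 7: x=2 → posterior Normal(-79/214, 20/107)
obs 8: x=2 → posterior Normal(-19/244, 10/61)
obs 9: x=-10 → posterior Normal(-319/274, 20/137)
obs 10: x=-5/2 → posterior Normal(-197/152, 5/38)
obs 11: x=3/2 → posterior Normal(-349/334, 20/167)
obs 12: x=-5/2 → posterior Normal(-106/91, 10/91)
obs 13: x=5/4 → posterior Normal(-773/788, 20/197)

mu_0=-773/788, tau_0^2=20/197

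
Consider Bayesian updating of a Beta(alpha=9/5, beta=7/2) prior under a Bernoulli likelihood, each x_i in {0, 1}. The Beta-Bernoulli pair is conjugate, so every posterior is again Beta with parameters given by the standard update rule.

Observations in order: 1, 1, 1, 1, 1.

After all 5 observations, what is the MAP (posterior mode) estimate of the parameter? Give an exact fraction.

58/83

obs 1: x=1 → posterior Beta(14/5, 7/2)
obs 2: x=1 → posterior Beta(19/5, 7/2)
obs 3: x=1 → posterior Beta(24/5, 7/2)
obs 4: x=1 → posterior Beta(29/5, 7/2)
obs 5: x=1 → posterior Beta(34/5, 7/2)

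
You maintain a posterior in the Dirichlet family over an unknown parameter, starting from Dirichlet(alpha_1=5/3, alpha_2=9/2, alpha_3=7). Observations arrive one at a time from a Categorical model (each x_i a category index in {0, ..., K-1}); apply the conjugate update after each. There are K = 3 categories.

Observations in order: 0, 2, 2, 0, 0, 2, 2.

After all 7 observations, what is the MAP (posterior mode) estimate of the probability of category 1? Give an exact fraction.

obs 1: x=0 → posterior Dirichlet(8/3, 9/2, 7)
obs 2: x=2 → posterior Dirichlet(8/3, 9/2, 8)
obs 3: x=2 → posterior Dirichlet(8/3, 9/2, 9)
obs 4: x=0 → posterior Dirichlet(11/3, 9/2, 9)
obs 5: x=0 → posterior Dirichlet(14/3, 9/2, 9)
obs 6: x=2 → posterior Dirichlet(14/3, 9/2, 10)
obs 7: x=2 → posterior Dirichlet(14/3, 9/2, 11)

21/103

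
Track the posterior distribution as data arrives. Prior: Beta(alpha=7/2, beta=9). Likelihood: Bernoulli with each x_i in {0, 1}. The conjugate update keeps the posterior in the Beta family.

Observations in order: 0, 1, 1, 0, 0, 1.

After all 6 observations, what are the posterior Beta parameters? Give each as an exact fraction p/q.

alpha=13/2, beta=12

obs 1: x=0 → posterior Beta(7/2, 10)
obs 2: x=1 → posterior Beta(9/2, 10)
obs 3: x=1 → posterior Beta(11/2, 10)
obs 4: x=0 → posterior Beta(11/2, 11)
obs 5: x=0 → posterior Beta(11/2, 12)
obs 6: x=1 → posterior Beta(13/2, 12)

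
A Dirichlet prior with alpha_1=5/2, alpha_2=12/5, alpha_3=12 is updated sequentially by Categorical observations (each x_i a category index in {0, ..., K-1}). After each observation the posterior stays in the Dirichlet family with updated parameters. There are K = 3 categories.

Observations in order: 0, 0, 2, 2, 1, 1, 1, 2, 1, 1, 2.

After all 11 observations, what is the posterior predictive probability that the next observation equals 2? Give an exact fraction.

160/279

obs 1: x=0 → posterior Dirichlet(7/2, 12/5, 12)
obs 2: x=0 → posterior Dirichlet(9/2, 12/5, 12)
obs 3: x=2 → posterior Dirichlet(9/2, 12/5, 13)
obs 4: x=2 → posterior Dirichlet(9/2, 12/5, 14)
obs 5: x=1 → posterior Dirichlet(9/2, 17/5, 14)
obs 6: x=1 → posterior Dirichlet(9/2, 22/5, 14)
obs 7: x=1 → posterior Dirichlet(9/2, 27/5, 14)
obs 8: x=2 → posterior Dirichlet(9/2, 27/5, 15)
obs 9: x=1 → posterior Dirichlet(9/2, 32/5, 15)
obs 10: x=1 → posterior Dirichlet(9/2, 37/5, 15)
obs 11: x=2 → posterior Dirichlet(9/2, 37/5, 16)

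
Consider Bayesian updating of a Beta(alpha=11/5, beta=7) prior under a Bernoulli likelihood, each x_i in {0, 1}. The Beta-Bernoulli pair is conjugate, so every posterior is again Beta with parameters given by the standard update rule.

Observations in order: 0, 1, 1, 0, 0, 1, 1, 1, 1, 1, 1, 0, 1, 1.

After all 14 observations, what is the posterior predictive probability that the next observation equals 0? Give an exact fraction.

55/116

obs 1: x=0 → posterior Beta(11/5, 8)
obs 2: x=1 → posterior Beta(16/5, 8)
obs 3: x=1 → posterior Beta(21/5, 8)
obs 4: x=0 → posterior Beta(21/5, 9)
obs 5: x=0 → posterior Beta(21/5, 10)
obs 6: x=1 → posterior Beta(26/5, 10)
obs 7: x=1 → posterior Beta(31/5, 10)
obs 8: x=1 → posterior Beta(36/5, 10)
obs 9: x=1 → posterior Beta(41/5, 10)
obs 10: x=1 → posterior Beta(46/5, 10)
obs 11: x=1 → posterior Beta(51/5, 10)
obs 12: x=0 → posterior Beta(51/5, 11)
obs 13: x=1 → posterior Beta(56/5, 11)
obs 14: x=1 → posterior Beta(61/5, 11)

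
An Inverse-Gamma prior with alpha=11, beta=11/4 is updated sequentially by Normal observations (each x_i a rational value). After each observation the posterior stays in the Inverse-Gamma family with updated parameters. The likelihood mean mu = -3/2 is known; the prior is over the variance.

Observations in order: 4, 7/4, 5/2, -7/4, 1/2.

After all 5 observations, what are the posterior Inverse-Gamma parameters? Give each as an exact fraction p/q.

alpha=27/2, beta=531/16

obs 1: x=4 → posterior Inverse-Gamma(23/2, 143/8)
obs 2: x=7/4 → posterior Inverse-Gamma(12, 741/32)
obs 3: x=5/2 → posterior Inverse-Gamma(25/2, 997/32)
obs 4: x=-7/4 → posterior Inverse-Gamma(13, 499/16)
obs 5: x=1/2 → posterior Inverse-Gamma(27/2, 531/16)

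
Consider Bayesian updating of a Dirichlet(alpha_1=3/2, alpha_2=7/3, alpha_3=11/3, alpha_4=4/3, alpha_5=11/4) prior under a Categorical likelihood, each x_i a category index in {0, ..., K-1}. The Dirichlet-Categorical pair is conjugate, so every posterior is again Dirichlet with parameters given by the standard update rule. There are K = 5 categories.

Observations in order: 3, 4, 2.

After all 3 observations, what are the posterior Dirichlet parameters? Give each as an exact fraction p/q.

obs 1: x=3 → posterior Dirichlet(3/2, 7/3, 11/3, 7/3, 11/4)
obs 2: x=4 → posterior Dirichlet(3/2, 7/3, 11/3, 7/3, 15/4)
obs 3: x=2 → posterior Dirichlet(3/2, 7/3, 14/3, 7/3, 15/4)

alpha_1=3/2, alpha_2=7/3, alpha_3=14/3, alpha_4=7/3, alpha_5=15/4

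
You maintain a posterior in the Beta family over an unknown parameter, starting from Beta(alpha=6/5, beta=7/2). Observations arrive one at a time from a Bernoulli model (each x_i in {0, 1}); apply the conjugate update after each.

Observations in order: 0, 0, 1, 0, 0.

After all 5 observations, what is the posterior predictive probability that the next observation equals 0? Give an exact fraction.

obs 1: x=0 → posterior Beta(6/5, 9/2)
obs 2: x=0 → posterior Beta(6/5, 11/2)
obs 3: x=1 → posterior Beta(11/5, 11/2)
obs 4: x=0 → posterior Beta(11/5, 13/2)
obs 5: x=0 → posterior Beta(11/5, 15/2)

75/97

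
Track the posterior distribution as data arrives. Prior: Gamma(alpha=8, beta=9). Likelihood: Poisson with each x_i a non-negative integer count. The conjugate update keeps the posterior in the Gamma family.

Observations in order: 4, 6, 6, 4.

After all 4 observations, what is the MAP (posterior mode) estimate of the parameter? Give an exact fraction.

27/13

obs 1: x=4 → posterior Gamma(12, 10)
obs 2: x=6 → posterior Gamma(18, 11)
obs 3: x=6 → posterior Gamma(24, 12)
obs 4: x=4 → posterior Gamma(28, 13)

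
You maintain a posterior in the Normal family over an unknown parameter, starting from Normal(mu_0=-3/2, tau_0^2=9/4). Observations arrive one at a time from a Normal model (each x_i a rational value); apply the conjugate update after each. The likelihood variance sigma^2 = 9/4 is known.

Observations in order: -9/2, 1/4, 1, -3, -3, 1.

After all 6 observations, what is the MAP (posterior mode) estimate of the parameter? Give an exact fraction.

-39/28

obs 1: x=-9/2 → posterior Normal(-3, 9/8)
obs 2: x=1/4 → posterior Normal(-23/12, 3/4)
obs 3: x=1 → posterior Normal(-19/16, 9/16)
obs 4: x=-3 → posterior Normal(-31/20, 9/20)
obs 5: x=-3 → posterior Normal(-43/24, 3/8)
obs 6: x=1 → posterior Normal(-39/28, 9/28)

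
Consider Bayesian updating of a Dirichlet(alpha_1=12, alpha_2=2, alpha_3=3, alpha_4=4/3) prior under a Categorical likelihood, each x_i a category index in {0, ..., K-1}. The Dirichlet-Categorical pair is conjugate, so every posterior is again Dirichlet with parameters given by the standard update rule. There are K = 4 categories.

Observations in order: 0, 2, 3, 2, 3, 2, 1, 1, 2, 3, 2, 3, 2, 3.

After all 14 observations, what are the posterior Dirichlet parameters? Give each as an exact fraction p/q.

alpha_1=13, alpha_2=4, alpha_3=9, alpha_4=19/3

obs 1: x=0 → posterior Dirichlet(13, 2, 3, 4/3)
obs 2: x=2 → posterior Dirichlet(13, 2, 4, 4/3)
obs 3: x=3 → posterior Dirichlet(13, 2, 4, 7/3)
obs 4: x=2 → posterior Dirichlet(13, 2, 5, 7/3)
obs 5: x=3 → posterior Dirichlet(13, 2, 5, 10/3)
obs 6: x=2 → posterior Dirichlet(13, 2, 6, 10/3)
obs 7: x=1 → posterior Dirichlet(13, 3, 6, 10/3)
obs 8: x=1 → posterior Dirichlet(13, 4, 6, 10/3)
obs 9: x=2 → posterior Dirichlet(13, 4, 7, 10/3)
obs 10: x=3 → posterior Dirichlet(13, 4, 7, 13/3)
obs 11: x=2 → posterior Dirichlet(13, 4, 8, 13/3)
obs 12: x=3 → posterior Dirichlet(13, 4, 8, 16/3)
obs 13: x=2 → posterior Dirichlet(13, 4, 9, 16/3)
obs 14: x=3 → posterior Dirichlet(13, 4, 9, 19/3)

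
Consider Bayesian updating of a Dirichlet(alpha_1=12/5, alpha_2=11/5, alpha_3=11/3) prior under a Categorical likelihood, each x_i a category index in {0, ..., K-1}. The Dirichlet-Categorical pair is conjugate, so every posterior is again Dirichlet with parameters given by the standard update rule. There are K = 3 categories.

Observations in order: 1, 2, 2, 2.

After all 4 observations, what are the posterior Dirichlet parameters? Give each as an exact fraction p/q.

obs 1: x=1 → posterior Dirichlet(12/5, 16/5, 11/3)
obs 2: x=2 → posterior Dirichlet(12/5, 16/5, 14/3)
obs 3: x=2 → posterior Dirichlet(12/5, 16/5, 17/3)
obs 4: x=2 → posterior Dirichlet(12/5, 16/5, 20/3)

alpha_1=12/5, alpha_2=16/5, alpha_3=20/3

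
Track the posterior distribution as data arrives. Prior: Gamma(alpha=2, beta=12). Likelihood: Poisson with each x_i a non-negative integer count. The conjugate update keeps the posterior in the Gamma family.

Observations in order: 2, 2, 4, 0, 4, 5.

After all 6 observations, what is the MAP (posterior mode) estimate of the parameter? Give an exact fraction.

1

obs 1: x=2 → posterior Gamma(4, 13)
obs 2: x=2 → posterior Gamma(6, 14)
obs 3: x=4 → posterior Gamma(10, 15)
obs 4: x=0 → posterior Gamma(10, 16)
obs 5: x=4 → posterior Gamma(14, 17)
obs 6: x=5 → posterior Gamma(19, 18)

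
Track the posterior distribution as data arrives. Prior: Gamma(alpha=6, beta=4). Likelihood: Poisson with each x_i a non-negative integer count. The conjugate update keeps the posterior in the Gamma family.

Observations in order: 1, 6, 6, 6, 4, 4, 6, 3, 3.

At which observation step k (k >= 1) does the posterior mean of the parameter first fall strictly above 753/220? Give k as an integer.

obs 1: x=1 → posterior Gamma(7, 5)
obs 2: x=6 → posterior Gamma(13, 6)
obs 3: x=6 → posterior Gamma(19, 7)
obs 4: x=6 → posterior Gamma(25, 8)
obs 5: x=4 → posterior Gamma(29, 9)
obs 6: x=4 → posterior Gamma(33, 10)
obs 7: x=6 → posterior Gamma(39, 11)
obs 8: x=3 → posterior Gamma(42, 12)
obs 9: x=3 → posterior Gamma(45, 13)

k = 7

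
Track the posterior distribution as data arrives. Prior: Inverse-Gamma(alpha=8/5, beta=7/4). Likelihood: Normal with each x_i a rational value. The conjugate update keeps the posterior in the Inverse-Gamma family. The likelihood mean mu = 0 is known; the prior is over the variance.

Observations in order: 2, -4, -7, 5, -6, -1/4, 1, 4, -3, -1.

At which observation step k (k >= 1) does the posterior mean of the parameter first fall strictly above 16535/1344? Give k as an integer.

obs 1: x=2 → posterior Inverse-Gamma(21/10, 15/4)
obs 2: x=-4 → posterior Inverse-Gamma(13/5, 47/4)
obs 3: x=-7 → posterior Inverse-Gamma(31/10, 145/4)
obs 4: x=5 → posterior Inverse-Gamma(18/5, 195/4)
obs 5: x=-6 → posterior Inverse-Gamma(41/10, 267/4)
obs 6: x=-1/4 → posterior Inverse-Gamma(23/5, 2137/32)
obs 7: x=1 → posterior Inverse-Gamma(51/10, 2153/32)
obs 8: x=4 → posterior Inverse-Gamma(28/5, 2409/32)
obs 9: x=-3 → posterior Inverse-Gamma(61/10, 2553/32)
obs 10: x=-1 → posterior Inverse-Gamma(33/5, 2569/32)

k = 3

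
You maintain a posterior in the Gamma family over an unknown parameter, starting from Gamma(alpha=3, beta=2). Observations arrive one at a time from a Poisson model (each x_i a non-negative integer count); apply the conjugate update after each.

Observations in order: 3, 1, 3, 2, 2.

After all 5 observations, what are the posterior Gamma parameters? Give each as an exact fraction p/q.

alpha=14, beta=7

obs 1: x=3 → posterior Gamma(6, 3)
obs 2: x=1 → posterior Gamma(7, 4)
obs 3: x=3 → posterior Gamma(10, 5)
obs 4: x=2 → posterior Gamma(12, 6)
obs 5: x=2 → posterior Gamma(14, 7)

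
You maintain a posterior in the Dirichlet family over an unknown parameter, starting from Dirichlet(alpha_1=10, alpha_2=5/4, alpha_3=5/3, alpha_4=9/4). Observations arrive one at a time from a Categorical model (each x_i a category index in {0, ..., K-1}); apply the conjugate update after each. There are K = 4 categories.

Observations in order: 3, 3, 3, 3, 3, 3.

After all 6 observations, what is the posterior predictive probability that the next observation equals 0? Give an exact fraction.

60/127

obs 1: x=3 → posterior Dirichlet(10, 5/4, 5/3, 13/4)
obs 2: x=3 → posterior Dirichlet(10, 5/4, 5/3, 17/4)
obs 3: x=3 → posterior Dirichlet(10, 5/4, 5/3, 21/4)
obs 4: x=3 → posterior Dirichlet(10, 5/4, 5/3, 25/4)
obs 5: x=3 → posterior Dirichlet(10, 5/4, 5/3, 29/4)
obs 6: x=3 → posterior Dirichlet(10, 5/4, 5/3, 33/4)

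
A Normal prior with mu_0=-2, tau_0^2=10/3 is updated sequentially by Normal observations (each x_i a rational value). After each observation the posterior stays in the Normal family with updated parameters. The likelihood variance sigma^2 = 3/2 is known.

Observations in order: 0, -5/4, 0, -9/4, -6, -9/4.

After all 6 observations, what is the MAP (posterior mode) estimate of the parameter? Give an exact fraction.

obs 1: x=0 → posterior Normal(-18/29, 30/29)
obs 2: x=-5/4 → posterior Normal(-43/49, 30/49)
obs 3: x=0 → posterior Normal(-43/69, 10/23)
obs 4: x=-9/4 → posterior Normal(-88/89, 30/89)
obs 5: x=-6 → posterior Normal(-208/109, 30/109)
obs 6: x=-9/4 → posterior Normal(-253/129, 10/43)

-253/129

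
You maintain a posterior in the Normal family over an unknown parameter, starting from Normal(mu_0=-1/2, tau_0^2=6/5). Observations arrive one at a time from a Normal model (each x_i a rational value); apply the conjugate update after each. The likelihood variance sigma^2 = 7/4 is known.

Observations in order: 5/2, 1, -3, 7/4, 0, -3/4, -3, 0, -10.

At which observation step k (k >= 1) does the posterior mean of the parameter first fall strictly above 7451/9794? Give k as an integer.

k = 2

obs 1: x=5/2 → posterior Normal(85/118, 42/59)
obs 2: x=1 → posterior Normal(133/166, 42/83)
obs 3: x=-3 → posterior Normal(-11/214, 42/107)
obs 4: x=7/4 → posterior Normal(73/262, 42/131)
obs 5: x=0 → posterior Normal(73/310, 42/155)
obs 6: x=-3/4 → posterior Normal(37/358, 42/179)
obs 7: x=-3 → posterior Normal(-107/406, 6/29)
obs 8: x=0 → posterior Normal(-107/454, 42/227)
obs 9: x=-10 → posterior Normal(-587/502, 42/251)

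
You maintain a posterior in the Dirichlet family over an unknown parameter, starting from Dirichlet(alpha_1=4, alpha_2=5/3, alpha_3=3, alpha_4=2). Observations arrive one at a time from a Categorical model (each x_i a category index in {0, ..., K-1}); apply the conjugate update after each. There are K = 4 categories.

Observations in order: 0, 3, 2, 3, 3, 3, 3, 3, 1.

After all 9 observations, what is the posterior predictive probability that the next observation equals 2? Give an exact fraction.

12/59

obs 1: x=0 → posterior Dirichlet(5, 5/3, 3, 2)
obs 2: x=3 → posterior Dirichlet(5, 5/3, 3, 3)
obs 3: x=2 → posterior Dirichlet(5, 5/3, 4, 3)
obs 4: x=3 → posterior Dirichlet(5, 5/3, 4, 4)
obs 5: x=3 → posterior Dirichlet(5, 5/3, 4, 5)
obs 6: x=3 → posterior Dirichlet(5, 5/3, 4, 6)
obs 7: x=3 → posterior Dirichlet(5, 5/3, 4, 7)
obs 8: x=3 → posterior Dirichlet(5, 5/3, 4, 8)
obs 9: x=1 → posterior Dirichlet(5, 8/3, 4, 8)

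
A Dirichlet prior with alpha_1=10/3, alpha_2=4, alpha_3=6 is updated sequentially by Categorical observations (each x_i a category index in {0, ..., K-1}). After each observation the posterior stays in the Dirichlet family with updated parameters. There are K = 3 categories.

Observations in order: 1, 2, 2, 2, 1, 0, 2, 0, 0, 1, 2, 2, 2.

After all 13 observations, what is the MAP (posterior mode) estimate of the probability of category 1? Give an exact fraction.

9/35

obs 1: x=1 → posterior Dirichlet(10/3, 5, 6)
obs 2: x=2 → posterior Dirichlet(10/3, 5, 7)
obs 3: x=2 → posterior Dirichlet(10/3, 5, 8)
obs 4: x=2 → posterior Dirichlet(10/3, 5, 9)
obs 5: x=1 → posterior Dirichlet(10/3, 6, 9)
obs 6: x=0 → posterior Dirichlet(13/3, 6, 9)
obs 7: x=2 → posterior Dirichlet(13/3, 6, 10)
obs 8: x=0 → posterior Dirichlet(16/3, 6, 10)
obs 9: x=0 → posterior Dirichlet(19/3, 6, 10)
obs 10: x=1 → posterior Dirichlet(19/3, 7, 10)
obs 11: x=2 → posterior Dirichlet(19/3, 7, 11)
obs 12: x=2 → posterior Dirichlet(19/3, 7, 12)
obs 13: x=2 → posterior Dirichlet(19/3, 7, 13)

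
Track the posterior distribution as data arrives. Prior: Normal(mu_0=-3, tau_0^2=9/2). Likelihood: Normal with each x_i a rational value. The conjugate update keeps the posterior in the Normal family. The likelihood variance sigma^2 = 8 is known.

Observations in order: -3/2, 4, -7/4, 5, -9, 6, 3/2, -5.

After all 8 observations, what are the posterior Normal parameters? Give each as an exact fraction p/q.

mu_0=-219/352, tau_0^2=9/11

obs 1: x=-3/2 → posterior Normal(-123/50, 72/25)
obs 2: x=4 → posterior Normal(-3/4, 36/17)
obs 3: x=-7/4 → posterior Normal(-165/172, 72/43)
obs 4: x=5 → posterior Normal(15/208, 18/13)
obs 5: x=-9 → posterior Normal(-309/244, 72/61)
obs 6: x=6 → posterior Normal(-93/280, 36/35)
obs 7: x=3/2 → posterior Normal(-39/316, 72/79)
obs 8: x=-5 → posterior Normal(-219/352, 9/11)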